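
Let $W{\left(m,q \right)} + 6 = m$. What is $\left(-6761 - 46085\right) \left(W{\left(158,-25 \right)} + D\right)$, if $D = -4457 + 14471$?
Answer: $-537232436$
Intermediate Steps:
$W{\left(m,q \right)} = -6 + m$
$D = 10014$
$\left(-6761 - 46085\right) \left(W{\left(158,-25 \right)} + D\right) = \left(-6761 - 46085\right) \left(\left(-6 + 158\right) + 10014\right) = - 52846 \left(152 + 10014\right) = \left(-52846\right) 10166 = -537232436$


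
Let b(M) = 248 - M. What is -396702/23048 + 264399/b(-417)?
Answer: 2915030661/7663460 ≈ 380.38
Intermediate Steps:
-396702/23048 + 264399/b(-417) = -396702/23048 + 264399/(248 - 1*(-417)) = -396702*1/23048 + 264399/(248 + 417) = -198351/11524 + 264399/665 = 2915030661/7663460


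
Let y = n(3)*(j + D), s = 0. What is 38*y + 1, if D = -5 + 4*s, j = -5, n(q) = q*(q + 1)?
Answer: -4559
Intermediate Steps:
n(q) = q*(1 + q)
D = -5 (D = -5 + 4*0 = -5 + 0 = -5)
y = -120 (y = (3*(1 + 3))*(-5 - 5) = (3*4)*(-10) = 12*(-10) = -120)
38*y + 1 = 38*(-120) + 1 = -4560 + 1 = -4559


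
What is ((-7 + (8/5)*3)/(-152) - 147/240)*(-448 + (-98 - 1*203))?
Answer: 680841/1520 ≈ 447.92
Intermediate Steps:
((-7 + (8/5)*3)/(-152) - 147/240)*(-448 + (-98 - 1*203)) = ((-7 + (8*(1/5))*3)*(-1/152) - 147*1/240)*(-448 + (-98 - 203)) = ((-7 + (8/5)*3)*(-1/152) - 49/80)*(-448 - 301) = ((-7 + 24/5)*(-1/152) - 49/80)*(-749) = (-11/5*(-1/152) - 49/80)*(-749) = (11/760 - 49/80)*(-749) = -909/1520*(-749) = 680841/1520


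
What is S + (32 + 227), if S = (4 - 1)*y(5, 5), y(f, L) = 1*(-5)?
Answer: 244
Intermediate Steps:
y(f, L) = -5
S = -15 (S = (4 - 1)*(-5) = 3*(-5) = -15)
S + (32 + 227) = -15 + (32 + 227) = -15 + 259 = 244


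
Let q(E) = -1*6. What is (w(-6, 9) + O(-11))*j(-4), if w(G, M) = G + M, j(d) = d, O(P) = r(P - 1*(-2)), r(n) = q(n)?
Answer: 12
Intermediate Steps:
q(E) = -6
r(n) = -6
O(P) = -6
(w(-6, 9) + O(-11))*j(-4) = ((-6 + 9) - 6)*(-4) = (3 - 6)*(-4) = -3*(-4) = 12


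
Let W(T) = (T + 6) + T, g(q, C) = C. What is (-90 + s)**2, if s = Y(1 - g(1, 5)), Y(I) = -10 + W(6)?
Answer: 6724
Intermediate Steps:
W(T) = 6 + 2*T (W(T) = (6 + T) + T = 6 + 2*T)
Y(I) = 8 (Y(I) = -10 + (6 + 2*6) = -10 + (6 + 12) = -10 + 18 = 8)
s = 8
(-90 + s)**2 = (-90 + 8)**2 = (-82)**2 = 6724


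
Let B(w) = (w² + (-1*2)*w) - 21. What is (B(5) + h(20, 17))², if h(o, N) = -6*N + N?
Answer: 8281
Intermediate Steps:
h(o, N) = -5*N
B(w) = -21 + w² - 2*w (B(w) = (w² - 2*w) - 21 = -21 + w² - 2*w)
(B(5) + h(20, 17))² = ((-21 + 5² - 2*5) - 5*17)² = ((-21 + 25 - 10) - 85)² = (-6 - 85)² = (-91)² = 8281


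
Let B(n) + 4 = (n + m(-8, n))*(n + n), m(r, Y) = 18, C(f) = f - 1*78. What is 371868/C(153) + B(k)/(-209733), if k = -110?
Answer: 25997157848/5243325 ≈ 4958.1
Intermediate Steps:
C(f) = -78 + f (C(f) = f - 78 = -78 + f)
B(n) = -4 + 2*n*(18 + n) (B(n) = -4 + (n + 18)*(n + n) = -4 + (18 + n)*(2*n) = -4 + 2*n*(18 + n))
371868/C(153) + B(k)/(-209733) = 371868/(-78 + 153) + (-4 + 2*(-110)² + 36*(-110))/(-209733) = 371868/75 + (-4 + 2*12100 - 3960)*(-1/209733) = 371868*(1/75) + (-4 + 24200 - 3960)*(-1/209733) = 123956/25 + 20236*(-1/209733) = 123956/25 - 20236/209733 = 25997157848/5243325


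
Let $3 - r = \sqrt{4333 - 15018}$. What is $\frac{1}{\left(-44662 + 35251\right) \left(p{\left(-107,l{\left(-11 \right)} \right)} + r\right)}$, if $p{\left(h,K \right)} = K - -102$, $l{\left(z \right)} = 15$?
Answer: $- \frac{8}{15738329} - \frac{i \sqrt{10685}}{236074935} \approx -5.0831 \cdot 10^{-7} - 4.3786 \cdot 10^{-7} i$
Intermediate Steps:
$r = 3 - i \sqrt{10685}$ ($r = 3 - \sqrt{4333 - 15018} = 3 - \sqrt{-10685} = 3 - i \sqrt{10685} \approx 3.0 - 103.37 i$)
$p{\left(h,K \right)} = 102 + K$ ($p{\left(h,K \right)} = K + 102 = 102 + K$)
$\frac{1}{\left(-44662 + 35251\right) \left(p{\left(-107,l{\left(-11 \right)} \right)} + r\right)} = \frac{1}{\left(-44662 + 35251\right) \left(\left(102 + 15\right) + \left(3 - i \sqrt{10685}\right)\right)} = \frac{1}{\left(-9411\right) \left(117 + \left(3 - i \sqrt{10685}\right)\right)} = \frac{1}{\left(-9411\right) \left(120 - i \sqrt{10685}\right)} = \frac{1}{-1129320 + 9411 i \sqrt{10685}}$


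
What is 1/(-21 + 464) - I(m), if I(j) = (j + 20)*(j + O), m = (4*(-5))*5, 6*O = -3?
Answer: -3561719/443 ≈ -8040.0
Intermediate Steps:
O = -½ (O = (⅙)*(-3) = -½ ≈ -0.50000)
m = -100 (m = -20*5 = -100)
I(j) = (20 + j)*(-½ + j) (I(j) = (j + 20)*(j - ½) = (20 + j)*(-½ + j))
1/(-21 + 464) - I(m) = 1/(-21 + 464) - (-10 + (-100)² + (39/2)*(-100)) = 1/443 - (-10 + 10000 - 1950) = 1/443 - 1*8040 = 1/443 - 8040 = -3561719/443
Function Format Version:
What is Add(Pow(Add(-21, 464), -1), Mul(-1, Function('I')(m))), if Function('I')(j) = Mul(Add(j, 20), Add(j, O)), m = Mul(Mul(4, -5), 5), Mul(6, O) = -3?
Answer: Rational(-3561719, 443) ≈ -8040.0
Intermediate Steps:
O = Rational(-1, 2) (O = Mul(Rational(1, 6), -3) = Rational(-1, 2) ≈ -0.50000)
m = -100 (m = Mul(-20, 5) = -100)
Function('I')(j) = Mul(Add(20, j), Add(Rational(-1, 2), j)) (Function('I')(j) = Mul(Add(j, 20), Add(j, Rational(-1, 2))) = Mul(Add(20, j), Add(Rational(-1, 2), j)))
Add(Pow(Add(-21, 464), -1), Mul(-1, Function('I')(m))) = Add(Pow(Add(-21, 464), -1), Mul(-1, Add(-10, Pow(-100, 2), Mul(Rational(39, 2), -100)))) = Add(Pow(443, -1), Mul(-1, Add(-10, 10000, -1950))) = Add(Rational(1, 443), Mul(-1, 8040)) = Add(Rational(1, 443), -8040) = Rational(-3561719, 443)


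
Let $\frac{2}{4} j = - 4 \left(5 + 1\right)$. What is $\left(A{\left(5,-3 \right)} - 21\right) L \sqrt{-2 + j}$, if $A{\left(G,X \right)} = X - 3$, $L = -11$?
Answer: $1485 i \sqrt{2} \approx 2100.1 i$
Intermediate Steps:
$A{\left(G,X \right)} = -3 + X$
$j = -48$ ($j = 2 \left(- 4 \left(5 + 1\right)\right) = 2 \left(\left(-4\right) 6\right) = 2 \left(-24\right) = -48$)
$\left(A{\left(5,-3 \right)} - 21\right) L \sqrt{-2 + j} = \left(\left(-3 - 3\right) - 21\right) \left(-11\right) \sqrt{-2 - 48} = \left(-6 - 21\right) \left(-11\right) \sqrt{-50} = \left(-27\right) \left(-11\right) 5 i \sqrt{2} = 297 \cdot 5 i \sqrt{2} = 1485 i \sqrt{2}$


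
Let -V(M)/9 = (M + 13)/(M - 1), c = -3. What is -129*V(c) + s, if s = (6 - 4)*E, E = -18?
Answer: -5877/2 ≈ -2938.5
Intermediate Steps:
s = -36 (s = (6 - 4)*(-18) = 2*(-18) = -36)
V(M) = -9*(13 + M)/(-1 + M) (V(M) = -9*(M + 13)/(M - 1) = -9*(13 + M)/(-1 + M))
-129*V(c) + s = -1161*(-13 - 1*(-3))/(-1 - 3) - 36 = -1161*(-13 + 3)/(-4) - 36 = -1161*(-1)*(-10)/4 - 36 = -129*45/2 - 36 = -5805/2 - 36 = -5877/2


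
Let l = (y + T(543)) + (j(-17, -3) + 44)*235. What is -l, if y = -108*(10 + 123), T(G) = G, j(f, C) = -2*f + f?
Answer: -514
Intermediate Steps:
j(f, C) = -f
y = -14364 (y = -108*133 = -14364)
l = 514 (l = (-14364 + 543) + (-1*(-17) + 44)*235 = -13821 + (17 + 44)*235 = -13821 + 61*235 = -13821 + 14335 = 514)
-l = -1*514 = -514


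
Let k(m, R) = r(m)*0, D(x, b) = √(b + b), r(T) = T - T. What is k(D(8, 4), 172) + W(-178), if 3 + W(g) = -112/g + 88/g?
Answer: -255/89 ≈ -2.8652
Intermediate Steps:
r(T) = 0
W(g) = -3 - 24/g (W(g) = -3 + (-112/g + 88/g) = -3 - 24/g)
D(x, b) = √2*√b (D(x, b) = √(2*b) = √2*√b)
k(m, R) = 0 (k(m, R) = 0*0 = 0)
k(D(8, 4), 172) + W(-178) = 0 + (-3 - 24/(-178)) = 0 + (-3 - 24*(-1/178)) = 0 + (-3 + 12/89) = 0 - 255/89 = -255/89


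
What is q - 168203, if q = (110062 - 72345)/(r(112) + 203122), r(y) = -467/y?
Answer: -3826478958687/22749197 ≈ -1.6820e+5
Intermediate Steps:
q = 4224304/22749197 (q = (110062 - 72345)/(-467/112 + 203122) = 37717/(-467*1/112 + 203122) = 37717/(-467/112 + 203122) = 37717/(22749197/112) = 37717*(112/22749197) = 4224304/22749197 ≈ 0.18569)
q - 168203 = 4224304/22749197 - 168203 = -3826478958687/22749197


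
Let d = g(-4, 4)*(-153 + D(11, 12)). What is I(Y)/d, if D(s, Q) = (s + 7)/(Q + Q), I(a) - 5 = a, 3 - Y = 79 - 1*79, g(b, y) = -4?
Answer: 8/609 ≈ 0.013136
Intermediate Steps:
Y = 3 (Y = 3 - (79 - 1*79) = 3 - (79 - 79) = 3 - 1*0 = 3 + 0 = 3)
I(a) = 5 + a
D(s, Q) = (7 + s)/(2*Q) (D(s, Q) = (7 + s)/((2*Q)) = (7 + s)*(1/(2*Q)) = (7 + s)/(2*Q))
d = 609 (d = -4*(-153 + (½)*(7 + 11)/12) = -4*(-153 + (½)*(1/12)*18) = -4*(-153 + ¾) = -4*(-609/4) = 609)
I(Y)/d = (5 + 3)/609 = 8*(1/609) = 8/609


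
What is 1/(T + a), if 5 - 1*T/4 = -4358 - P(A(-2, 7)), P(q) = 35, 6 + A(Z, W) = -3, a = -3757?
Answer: 1/13835 ≈ 7.2280e-5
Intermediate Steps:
A(Z, W) = -9 (A(Z, W) = -6 - 3 = -9)
T = 17592 (T = 20 - 4*(-4358 - 1*35) = 20 - 4*(-4358 - 35) = 20 - 4*(-4393) = 20 + 17572 = 17592)
1/(T + a) = 1/(17592 - 3757) = 1/13835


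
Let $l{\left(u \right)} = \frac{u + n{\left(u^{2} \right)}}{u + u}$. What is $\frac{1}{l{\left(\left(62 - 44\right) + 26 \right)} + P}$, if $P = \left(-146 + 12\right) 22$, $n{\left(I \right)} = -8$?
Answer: $- \frac{22}{64847} \approx -0.00033926$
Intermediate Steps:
$l{\left(u \right)} = \frac{-8 + u}{2 u}$ ($l{\left(u \right)} = \frac{u - 8}{u + u} = \frac{-8 + u}{2 u}$)
$P = -2948$ ($P = \left(-134\right) 22 = -2948$)
$\frac{1}{l{\left(\left(62 - 44\right) + 26 \right)} + P} = \frac{1}{\frac{-8 + \left(\left(62 - 44\right) + 26\right)}{2 \left(\left(62 - 44\right) + 26\right)} - 2948} = \frac{1}{\frac{-8 + \left(18 + 26\right)}{2 \left(18 + 26\right)} - 2948} = \frac{1}{\frac{-8 + 44}{2 \cdot 44} - 2948} = \frac{1}{\frac{1}{2} \cdot \frac{1}{44} \cdot 36 - 2948} = \frac{1}{\frac{9}{22} - 2948} = \frac{1}{- \frac{64847}{22}} = - \frac{22}{64847}$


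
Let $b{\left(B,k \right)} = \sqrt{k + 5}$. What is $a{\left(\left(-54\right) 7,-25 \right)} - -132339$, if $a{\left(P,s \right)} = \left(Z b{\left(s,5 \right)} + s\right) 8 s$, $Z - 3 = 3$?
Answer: $137339 - 1200 \sqrt{10} \approx 1.3354 \cdot 10^{5}$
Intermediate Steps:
$Z = 6$ ($Z = 3 + 3 = 6$)
$b{\left(B,k \right)} = \sqrt{5 + k}$
$a{\left(P,s \right)} = s \left(8 s + 48 \sqrt{10}\right)$ ($a{\left(P,s \right)} = \left(6 \sqrt{5 + 5} + s\right) 8 s = \left(6 \sqrt{10} + s\right) 8 s = \left(s + 6 \sqrt{10}\right) 8 s = \left(8 s + 48 \sqrt{10}\right) s = s \left(8 s + 48 \sqrt{10}\right)$)
$a{\left(\left(-54\right) 7,-25 \right)} - -132339 = 8 \left(-25\right) \left(-25 + 6 \sqrt{10}\right) - -132339 = \left(5000 - 1200 \sqrt{10}\right) + 132339 = 137339 - 1200 \sqrt{10}$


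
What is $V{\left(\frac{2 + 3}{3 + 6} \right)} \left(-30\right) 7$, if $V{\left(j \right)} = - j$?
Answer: $\frac{350}{3} \approx 116.67$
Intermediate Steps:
$V{\left(\frac{2 + 3}{3 + 6} \right)} \left(-30\right) 7 = - \frac{2 + 3}{3 + 6} \left(-30\right) 7 = - \frac{5}{9} \left(-30\right) 7 = \left(-1\right) \frac{5}{9} \left(-30\right) 7 = \left(- \frac{5}{9}\right) \left(-30\right) 7 = \frac{50}{3} \cdot 7 = \frac{350}{3}$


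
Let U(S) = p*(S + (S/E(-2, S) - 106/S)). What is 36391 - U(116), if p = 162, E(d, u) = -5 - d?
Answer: 696320/29 ≈ 24011.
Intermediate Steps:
U(S) = -17172/S + 108*S (U(S) = 162*(S + (S/(-5 - 1*(-2)) - 106/S)) = 162*(S + (S/(-5 + 2) - 106/S)) = 162*(S + (S/(-3) - 106/S)) = 162*(S + (S*(-⅓) - 106/S)) = 162*(S + (-S/3 - 106/S)) = 162*(S + (-106/S - S/3)) = 162*(-106/S + 2*S/3) = -17172/S + 108*S)
36391 - U(116) = 36391 - (-17172/116 + 108*116) = 36391 - (-17172*1/116 + 12528) = 36391 - (-4293/29 + 12528) = 36391 - 1*359019/29 = 36391 - 359019/29 = 696320/29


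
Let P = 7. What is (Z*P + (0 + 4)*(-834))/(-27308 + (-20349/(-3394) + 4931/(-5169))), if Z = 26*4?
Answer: 45753672288/478991798321 ≈ 0.095521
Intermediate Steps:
Z = 104
(Z*P + (0 + 4)*(-834))/(-27308 + (-20349/(-3394) + 4931/(-5169))) = (104*7 + (0 + 4)*(-834))/(-27308 + (-20349/(-3394) + 4931/(-5169))) = (728 + 4*(-834))/(-27308 + (-20349*(-1/3394) + 4931*(-1/5169))) = (728 - 3336)/(-27308 + (20349/3394 - 4931/5169)) = -2608/(-27308 + 88448167/17543586) = -2608/(-478991798321/17543586) = -2608*(-17543586/478991798321) = 45753672288/478991798321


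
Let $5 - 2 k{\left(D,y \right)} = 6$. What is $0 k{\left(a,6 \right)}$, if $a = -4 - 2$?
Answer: $0$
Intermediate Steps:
$a = -6$ ($a = -4 - 2 = -6$)
$k{\left(D,y \right)} = - \frac{1}{2}$ ($k{\left(D,y \right)} = \frac{5}{2} - 3 = - \frac{1}{2}$)
$0 k{\left(a,6 \right)} = 0 \left(- \frac{1}{2}\right) = 0$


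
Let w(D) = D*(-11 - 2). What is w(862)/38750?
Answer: -5603/19375 ≈ -0.28919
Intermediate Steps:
w(D) = -13*D (w(D) = D*(-13) = -13*D)
w(862)/38750 = -13*862/38750 = -11206*1/38750 = -5603/19375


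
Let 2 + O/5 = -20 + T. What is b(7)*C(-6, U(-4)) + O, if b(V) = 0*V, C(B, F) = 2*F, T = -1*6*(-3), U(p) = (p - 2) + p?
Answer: -20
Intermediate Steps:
U(p) = -2 + 2*p (U(p) = (-2 + p) + p = -2 + 2*p)
T = 18 (T = -6*(-3) = 18)
b(V) = 0
O = -20 (O = -10 + 5*(-20 + 18) = -10 + 5*(-2) = -10 - 10 = -20)
b(7)*C(-6, U(-4)) + O = 0*(2*(-2 + 2*(-4))) - 20 = 0*(2*(-2 - 8)) - 20 = 0*(2*(-10)) - 20 = 0*(-20) - 20 = 0 - 20 = -20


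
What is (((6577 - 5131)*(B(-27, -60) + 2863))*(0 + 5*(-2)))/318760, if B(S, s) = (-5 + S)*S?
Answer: -2694621/15938 ≈ -169.07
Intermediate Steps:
B(S, s) = S*(-5 + S)
(((6577 - 5131)*(B(-27, -60) + 2863))*(0 + 5*(-2)))/318760 = (((6577 - 5131)*(-27*(-5 - 27) + 2863))*(0 + 5*(-2)))/318760 = ((1446*(-27*(-32) + 2863))*(0 - 10))*(1/318760) = ((1446*(864 + 2863))*(-10))*(1/318760) = ((1446*3727)*(-10))*(1/318760) = (5389242*(-10))*(1/318760) = -53892420*1/318760 = -2694621/15938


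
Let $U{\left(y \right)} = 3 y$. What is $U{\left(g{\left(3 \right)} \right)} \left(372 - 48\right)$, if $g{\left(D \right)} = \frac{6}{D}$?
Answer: $1944$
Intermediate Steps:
$U{\left(g{\left(3 \right)} \right)} \left(372 - 48\right) = 3 \cdot \frac{6}{3} \left(372 - 48\right) = 3 \cdot 6 \cdot \frac{1}{3} \cdot 324 = 3 \cdot 2 \cdot 324 = 6 \cdot 324 = 1944$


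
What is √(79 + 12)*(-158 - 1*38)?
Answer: -196*√91 ≈ -1869.7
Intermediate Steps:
√(79 + 12)*(-158 - 1*38) = √91*(-158 - 38) = √91*(-196) = -196*√91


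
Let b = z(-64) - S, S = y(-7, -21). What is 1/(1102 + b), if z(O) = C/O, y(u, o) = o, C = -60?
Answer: 16/17983 ≈ 0.00088973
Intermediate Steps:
S = -21
z(O) = -60/O
b = 351/16 (b = -60/(-64) - 1*(-21) = -60*(-1/64) + 21 = 15/16 + 21 = 351/16 ≈ 21.938)
1/(1102 + b) = 1/(1102 + 351/16) = 1/(17983/16) = 16/17983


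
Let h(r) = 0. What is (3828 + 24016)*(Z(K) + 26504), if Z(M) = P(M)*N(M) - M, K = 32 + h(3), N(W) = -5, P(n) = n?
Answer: 732631328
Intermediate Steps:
K = 32 (K = 32 + 0 = 32)
Z(M) = -6*M (Z(M) = M*(-5) - M = -5*M - M = -6*M)
(3828 + 24016)*(Z(K) + 26504) = (3828 + 24016)*(-6*32 + 26504) = 27844*(-192 + 26504) = 27844*26312 = 732631328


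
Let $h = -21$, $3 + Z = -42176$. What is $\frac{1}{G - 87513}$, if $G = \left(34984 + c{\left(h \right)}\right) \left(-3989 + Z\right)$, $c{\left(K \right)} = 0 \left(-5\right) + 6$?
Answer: $- \frac{1}{1615505833} \approx -6.19 \cdot 10^{-10}$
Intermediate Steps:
$Z = -42179$ ($Z = -3 - 42176 = -42179$)
$c{\left(K \right)} = 6$ ($c{\left(K \right)} = 0 + 6 = 6$)
$G = -1615418320$ ($G = \left(34984 + 6\right) \left(-3989 - 42179\right) = 34990 \left(-46168\right) = -1615418320$)
$\frac{1}{G - 87513} = \frac{1}{-1615418320 - 87513} = \frac{1}{-1615505833} = - \frac{1}{1615505833}$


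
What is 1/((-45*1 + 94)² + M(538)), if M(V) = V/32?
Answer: 16/38685 ≈ 0.00041360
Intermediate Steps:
M(V) = V/32 (M(V) = V*(1/32) = V/32)
1/((-45*1 + 94)² + M(538)) = 1/((-45*1 + 94)² + (1/32)*538) = 1/((-45 + 94)² + 269/16) = 1/(49² + 269/16) = 1/(2401 + 269/16) = 1/(38685/16) = 16/38685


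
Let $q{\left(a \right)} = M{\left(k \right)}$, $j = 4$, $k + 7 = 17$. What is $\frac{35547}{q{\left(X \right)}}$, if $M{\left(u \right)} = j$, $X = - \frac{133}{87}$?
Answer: $\frac{35547}{4} \approx 8886.8$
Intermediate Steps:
$k = 10$ ($k = -7 + 17 = 10$)
$X = - \frac{133}{87}$ ($X = \left(-133\right) \frac{1}{87} = - \frac{133}{87} \approx -1.5287$)
$M{\left(u \right)} = 4$
$q{\left(a \right)} = 4$
$\frac{35547}{q{\left(X \right)}} = \frac{35547}{4}$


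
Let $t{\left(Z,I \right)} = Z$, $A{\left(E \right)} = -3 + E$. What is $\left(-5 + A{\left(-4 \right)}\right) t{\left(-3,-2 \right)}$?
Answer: $36$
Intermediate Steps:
$\left(-5 + A{\left(-4 \right)}\right) t{\left(-3,-2 \right)} = \left(-5 - 7\right) \left(-3\right) = \left(-12\right) \left(-3\right) = 36$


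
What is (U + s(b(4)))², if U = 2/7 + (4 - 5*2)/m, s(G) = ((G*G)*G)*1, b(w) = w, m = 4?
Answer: 772641/196 ≈ 3942.0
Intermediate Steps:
s(G) = G³ (s(G) = (G²*G)*1 = G³*1 = G³)
U = -17/14 (U = 2/7 + (4 - 5*2)/4 = 2*(⅐) + (4 - 10)*(¼) = 2/7 - 6*¼ = 2/7 - 3/2 = -17/14 ≈ -1.2143)
(U + s(b(4)))² = (-17/14 + 4³)² = (-17/14 + 64)² = (879/14)² = 772641/196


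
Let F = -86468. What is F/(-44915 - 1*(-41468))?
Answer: 86468/3447 ≈ 25.085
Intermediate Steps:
F/(-44915 - 1*(-41468)) = -86468/(-44915 - 1*(-41468)) = -86468/(-44915 + 41468) = -86468/(-3447) = -86468*(-1/3447) = 86468/3447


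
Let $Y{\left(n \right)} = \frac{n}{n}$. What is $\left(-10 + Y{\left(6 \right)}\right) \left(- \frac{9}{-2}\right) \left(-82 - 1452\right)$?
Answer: $62127$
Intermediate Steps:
$Y{\left(n \right)} = 1$
$\left(-10 + Y{\left(6 \right)}\right) \left(- \frac{9}{-2}\right) \left(-82 - 1452\right) = \left(-10 + 1\right) \left(- \frac{9}{-2}\right) \left(-82 - 1452\right) = - 9 \left(\left(-9\right) \left(- \frac{1}{2}\right)\right) \left(-1534\right) = \left(-9\right) \frac{9}{2} \left(-1534\right) = \left(- \frac{81}{2}\right) \left(-1534\right) = 62127$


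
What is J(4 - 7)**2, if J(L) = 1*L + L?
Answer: 36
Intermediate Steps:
J(L) = 2*L (J(L) = L + L = 2*L)
J(4 - 7)**2 = (2*(4 - 7))**2 = (2*(-3))**2 = (-6)**2 = 36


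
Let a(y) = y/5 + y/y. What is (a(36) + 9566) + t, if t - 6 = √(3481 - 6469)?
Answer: 47901/5 + 6*I*√83 ≈ 9580.2 + 54.663*I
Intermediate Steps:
a(y) = 1 + y/5 (a(y) = y*(⅕) + 1 = y/5 + 1 = 1 + y/5)
t = 6 + 6*I*√83 (t = 6 + √(3481 - 6469) = 6 + √(-2988) = 6 + 6*I*√83 ≈ 6.0 + 54.663*I)
(a(36) + 9566) + t = ((1 + (⅕)*36) + 9566) + (6 + 6*I*√83) = ((1 + 36/5) + 9566) + (6 + 6*I*√83) = (41/5 + 9566) + (6 + 6*I*√83) = 47871/5 + (6 + 6*I*√83) = 47901/5 + 6*I*√83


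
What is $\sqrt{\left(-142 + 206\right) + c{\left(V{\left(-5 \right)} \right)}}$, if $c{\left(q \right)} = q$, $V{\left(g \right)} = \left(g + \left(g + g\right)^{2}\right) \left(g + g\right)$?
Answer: $i \sqrt{886} \approx 29.766 i$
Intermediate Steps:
$V{\left(g \right)} = 2 g \left(g + 4 g^{2}\right)$ ($V{\left(g \right)} = \left(g + \left(2 g\right)^{2}\right) 2 g = \left(g + 4 g^{2}\right) 2 g = 2 g \left(g + 4 g^{2}\right)$)
$\sqrt{\left(-142 + 206\right) + c{\left(V{\left(-5 \right)} \right)}} = \sqrt{\left(-142 + 206\right) + \left(-5\right)^{2} \left(2 + 8 \left(-5\right)\right)} = \sqrt{64 + 25 \left(2 - 40\right)} = \sqrt{64 + 25 \left(-38\right)} = \sqrt{64 - 950} = \sqrt{-886} = i \sqrt{886}$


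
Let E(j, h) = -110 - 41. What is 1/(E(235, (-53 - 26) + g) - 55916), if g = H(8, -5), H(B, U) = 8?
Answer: -1/56067 ≈ -1.7836e-5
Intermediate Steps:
g = 8
E(j, h) = -151
1/(E(235, (-53 - 26) + g) - 55916) = 1/(-151 - 55916) = 1/(-56067) = -1/56067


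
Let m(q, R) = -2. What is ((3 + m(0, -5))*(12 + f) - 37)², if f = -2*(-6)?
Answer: 169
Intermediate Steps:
f = 12
((3 + m(0, -5))*(12 + f) - 37)² = ((3 - 2)*(12 + 12) - 37)² = (1*24 - 37)² = (24 - 37)² = (-13)² = 169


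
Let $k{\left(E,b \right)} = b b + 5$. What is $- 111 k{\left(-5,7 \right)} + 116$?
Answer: $-5878$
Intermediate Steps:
$k{\left(E,b \right)} = 5 + b^{2}$ ($k{\left(E,b \right)} = b^{2} + 5 = 5 + b^{2}$)
$- 111 k{\left(-5,7 \right)} + 116 = - 111 \left(5 + 7^{2}\right) + 116 = - 111 \left(5 + 49\right) + 116 = \left(-111\right) 54 + 116 = -5994 + 116 = -5878$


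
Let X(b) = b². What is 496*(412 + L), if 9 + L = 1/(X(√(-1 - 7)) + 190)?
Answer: 18190056/91 ≈ 1.9989e+5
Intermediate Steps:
L = -1637/182 (L = -9 + 1/((√(-1 - 7))² + 190) = -9 + 1/((√(-8))² + 190) = -9 + 1/((2*I*√2)² + 190) = -9 + 1/(-8 + 190) = -9 + 1/182 = -1637/182 ≈ -8.9945)
496*(412 + L) = 496*(412 - 1637/182) = 496*(73347/182) = 18190056/91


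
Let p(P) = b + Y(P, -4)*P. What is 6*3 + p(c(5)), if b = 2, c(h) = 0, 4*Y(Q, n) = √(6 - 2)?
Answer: 20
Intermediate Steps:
Y(Q, n) = ½ (Y(Q, n) = √(6 - 2)/4 = √4/4 = (¼)*2 = ½)
p(P) = 2 + P/2
6*3 + p(c(5)) = 6*3 + (2 + (½)*0) = 18 + (2 + 0) = 18 + 2 = 20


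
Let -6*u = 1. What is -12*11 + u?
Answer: -793/6 ≈ -132.17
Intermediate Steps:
u = -⅙ (u = -⅙*1 = -⅙ ≈ -0.16667)
-12*11 + u = -12*11 - ⅙ = -132 - ⅙ = -793/6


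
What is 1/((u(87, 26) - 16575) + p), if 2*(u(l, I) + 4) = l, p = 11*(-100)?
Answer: -2/35271 ≈ -5.6704e-5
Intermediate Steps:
p = -1100
u(l, I) = -4 + l/2
1/((u(87, 26) - 16575) + p) = 1/(((-4 + (½)*87) - 16575) - 1100) = 1/(((-4 + 87/2) - 16575) - 1100) = 1/((79/2 - 16575) - 1100) = 1/(-33071/2 - 1100) = 1/(-35271/2) = -2/35271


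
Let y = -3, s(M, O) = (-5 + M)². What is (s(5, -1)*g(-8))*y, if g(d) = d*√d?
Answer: 0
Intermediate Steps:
g(d) = d^(3/2)
(s(5, -1)*g(-8))*y = ((-5 + 5)²*(-8)^(3/2))*(-3) = (0²*(-16*I*√2))*(-3) = (0*(-16*I*√2))*(-3) = 0*(-3) = 0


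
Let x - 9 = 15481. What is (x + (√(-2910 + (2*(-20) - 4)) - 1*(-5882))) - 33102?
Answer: -11730 + I*√2954 ≈ -11730.0 + 54.351*I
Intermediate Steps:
x = 15490 (x = 9 + 15481 = 15490)
(x + (√(-2910 + (2*(-20) - 4)) - 1*(-5882))) - 33102 = (15490 + (√(-2910 + (2*(-20) - 4)) - 1*(-5882))) - 33102 = (15490 + (√(-2910 + (-40 - 4)) + 5882)) - 33102 = (15490 + (√(-2910 - 44) + 5882)) - 33102 = (15490 + (√(-2954) + 5882)) - 33102 = (15490 + (I*√2954 + 5882)) - 33102 = (15490 + (5882 + I*√2954)) - 33102 = (21372 + I*√2954) - 33102 = -11730 + I*√2954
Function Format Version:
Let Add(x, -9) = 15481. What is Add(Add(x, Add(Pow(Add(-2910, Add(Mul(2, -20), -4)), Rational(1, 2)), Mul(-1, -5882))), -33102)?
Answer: Add(-11730, Mul(I, Pow(2954, Rational(1, 2)))) ≈ Add(-11730., Mul(54.351, I))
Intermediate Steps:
x = 15490 (x = Add(9, 15481) = 15490)
Add(Add(x, Add(Pow(Add(-2910, Add(Mul(2, -20), -4)), Rational(1, 2)), Mul(-1, -5882))), -33102) = Add(Add(15490, Add(Pow(Add(-2910, Add(Mul(2, -20), -4)), Rational(1, 2)), Mul(-1, -5882))), -33102) = Add(Add(15490, Add(Pow(Add(-2910, Add(-40, -4)), Rational(1, 2)), 5882)), -33102) = Add(Add(15490, Add(Pow(Add(-2910, -44), Rational(1, 2)), 5882)), -33102) = Add(Add(15490, Add(Pow(-2954, Rational(1, 2)), 5882)), -33102) = Add(Add(15490, Add(Mul(I, Pow(2954, Rational(1, 2))), 5882)), -33102) = Add(Add(15490, Add(5882, Mul(I, Pow(2954, Rational(1, 2))))), -33102) = Add(Add(21372, Mul(I, Pow(2954, Rational(1, 2)))), -33102) = Add(-11730, Mul(I, Pow(2954, Rational(1, 2))))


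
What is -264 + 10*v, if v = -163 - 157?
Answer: -3464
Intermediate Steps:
v = -320
-264 + 10*v = -264 + 10*(-320) = -264 - 3200 = -3464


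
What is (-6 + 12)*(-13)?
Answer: -78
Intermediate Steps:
(-6 + 12)*(-13) = 6*(-13) = -78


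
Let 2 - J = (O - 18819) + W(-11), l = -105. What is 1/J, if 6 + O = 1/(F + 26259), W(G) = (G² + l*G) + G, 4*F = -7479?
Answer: 97557/1713296030 ≈ 5.6941e-5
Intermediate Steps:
F = -7479/4 (F = (¼)*(-7479) = -7479/4 ≈ -1869.8)
W(G) = G² - 104*G (W(G) = (G² - 105*G) + G = G² - 104*G)
O = -585338/97557 (O = -6 + 1/(-7479/4 + 26259) = -6 + 1/(97557/4) = -6 + 4/97557 = -585338/97557 ≈ -6.0000)
J = 1713296030/97557 (J = 2 - ((-585338/97557 - 18819) - 11*(-104 - 11)) = 2 - (-1836510521/97557 - 11*(-115)) = 2 - (-1836510521/97557 + 1265) = 2 - 1*(-1713100916/97557) = 2 + 1713100916/97557 = 1713296030/97557 ≈ 17562.)
1/J = 1/(1713296030/97557) = 97557/1713296030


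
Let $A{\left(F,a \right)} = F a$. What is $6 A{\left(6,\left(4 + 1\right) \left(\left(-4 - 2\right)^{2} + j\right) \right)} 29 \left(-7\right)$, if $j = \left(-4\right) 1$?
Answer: $-1169280$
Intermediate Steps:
$j = -4$
$6 A{\left(6,\left(4 + 1\right) \left(\left(-4 - 2\right)^{2} + j\right) \right)} 29 \left(-7\right) = 6 \cdot 6 \left(4 + 1\right) \left(\left(-4 - 2\right)^{2} - 4\right) 29 \left(-7\right) = 6 \cdot 6 \cdot 5 \left(\left(-6\right)^{2} - 4\right) 29 \left(-7\right) = 6 \cdot 6 \cdot 5 \left(36 - 4\right) 29 \left(-7\right) = 6 \cdot 6 \cdot 5 \cdot 32 \cdot 29 \left(-7\right) = 6 \cdot 6 \cdot 160 \cdot 29 \left(-7\right) = 6 \cdot 960 \cdot 29 \left(-7\right) = 5760 \cdot 29 \left(-7\right) = 167040 \left(-7\right) = -1169280$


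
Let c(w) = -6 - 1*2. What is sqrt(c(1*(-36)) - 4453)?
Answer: I*sqrt(4461) ≈ 66.791*I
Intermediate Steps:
c(w) = -8 (c(w) = -6 - 2 = -8)
sqrt(c(1*(-36)) - 4453) = sqrt(-8 - 4453) = sqrt(-4461) = I*sqrt(4461)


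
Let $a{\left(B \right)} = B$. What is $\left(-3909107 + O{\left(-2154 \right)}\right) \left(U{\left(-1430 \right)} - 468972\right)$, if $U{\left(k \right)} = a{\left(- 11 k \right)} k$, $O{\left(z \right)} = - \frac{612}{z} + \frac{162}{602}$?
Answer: $\frac{9699841679286223904}{108059} \approx 8.9764 \cdot 10^{13}$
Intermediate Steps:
$O{\left(z \right)} = \frac{81}{301} - \frac{612}{z}$ ($O{\left(z \right)} = - \frac{612}{z} + 162 \cdot \frac{1}{602} = - \frac{612}{z} + \frac{81}{301} = \frac{81}{301} - \frac{612}{z}$)
$U{\left(k \right)} = - 11 k^{2}$ ($U{\left(k \right)} = - 11 k k = - 11 k^{2}$)
$\left(-3909107 + O{\left(-2154 \right)}\right) \left(U{\left(-1430 \right)} - 468972\right) = \left(-3909107 - \left(- \frac{81}{301} + \frac{612}{-2154}\right)\right) \left(- 11 \left(-1430\right)^{2} - 468972\right) = \left(-3909107 + \left(\frac{81}{301} - - \frac{102}{359}\right)\right) \left(\left(-11\right) 2044900 - 468972\right) = \left(-3909107 + \left(\frac{81}{301} + \frac{102}{359}\right)\right) \left(-22493900 - 468972\right) = \left(-3909107 + \frac{59781}{108059}\right) \left(-22962872\right) = \left(- \frac{422414133532}{108059}\right) \left(-22962872\right) = \frac{9699841679286223904}{108059}$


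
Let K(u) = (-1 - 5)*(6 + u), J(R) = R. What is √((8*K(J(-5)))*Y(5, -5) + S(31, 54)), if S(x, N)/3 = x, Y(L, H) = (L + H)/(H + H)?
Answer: √93 ≈ 9.6436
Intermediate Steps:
Y(L, H) = (H + L)/(2*H) (Y(L, H) = (H + L)/((2*H)) = (H + L)*(1/(2*H)) = (H + L)/(2*H))
S(x, N) = 3*x
K(u) = -36 - 6*u (K(u) = -6*(6 + u) = -36 - 6*u)
√((8*K(J(-5)))*Y(5, -5) + S(31, 54)) = √((8*(-36 - 6*(-5)))*((½)*(-5 + 5)/(-5)) + 3*31) = √((8*(-36 + 30))*((½)*(-⅕)*0) + 93) = √((8*(-6))*0 + 93) = √(-48*0 + 93) = √(0 + 93) = √93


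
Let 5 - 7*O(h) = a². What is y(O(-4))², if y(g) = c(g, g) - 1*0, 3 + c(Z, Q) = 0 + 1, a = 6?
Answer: 4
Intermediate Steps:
c(Z, Q) = -2 (c(Z, Q) = -3 + (0 + 1) = -3 + 1 = -2)
O(h) = -31/7 (O(h) = 5/7 - ⅐*6² = 5/7 - ⅐*36 = 5/7 - 36/7 = -31/7)
y(g) = -2 (y(g) = -2 - 1*0 = -2 + 0 = -2)
y(O(-4))² = (-2)² = 4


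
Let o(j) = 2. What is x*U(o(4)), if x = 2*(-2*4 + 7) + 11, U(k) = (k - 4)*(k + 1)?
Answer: -54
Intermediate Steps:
U(k) = (1 + k)*(-4 + k) (U(k) = (-4 + k)*(1 + k) = (1 + k)*(-4 + k))
x = 9 (x = 2*(-8 + 7) + 11 = 2*(-1) + 11 = -2 + 11 = 9)
x*U(o(4)) = 9*(-4 + 2**2 - 3*2) = 9*(-4 + 4 - 6) = 9*(-6) = -54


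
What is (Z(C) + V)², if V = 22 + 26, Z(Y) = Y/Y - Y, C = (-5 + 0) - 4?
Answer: 3364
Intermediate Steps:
C = -9 (C = -5 - 4 = -9)
Z(Y) = 1 - Y
V = 48
(Z(C) + V)² = ((1 - 1*(-9)) + 48)² = ((1 + 9) + 48)² = (10 + 48)² = 58² = 3364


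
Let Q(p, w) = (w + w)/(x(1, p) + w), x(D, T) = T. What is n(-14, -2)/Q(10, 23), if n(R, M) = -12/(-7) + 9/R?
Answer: 495/644 ≈ 0.76863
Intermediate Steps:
Q(p, w) = 2*w/(p + w) (Q(p, w) = (w + w)/(p + w) = (2*w)/(p + w) = 2*w/(p + w))
n(R, M) = 12/7 + 9/R (n(R, M) = -12*(-⅐) + 9/R = 12/7 + 9/R)
n(-14, -2)/Q(10, 23) = (12/7 + 9/(-14))/((2*23/(10 + 23))) = (12/7 + 9*(-1/14))/((2*23/33)) = (12/7 - 9/14)/((2*23*(1/33))) = 15/(14*(46/33)) = (15/14)*(33/46) = 495/644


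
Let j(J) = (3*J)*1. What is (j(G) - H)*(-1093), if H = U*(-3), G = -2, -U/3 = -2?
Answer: -13116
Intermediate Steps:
U = 6 (U = -3*(-2) = 6)
j(J) = 3*J
H = -18 (H = 6*(-3) = -18)
(j(G) - H)*(-1093) = (3*(-2) - 1*(-18))*(-1093) = (-6 + 18)*(-1093) = 12*(-1093) = -13116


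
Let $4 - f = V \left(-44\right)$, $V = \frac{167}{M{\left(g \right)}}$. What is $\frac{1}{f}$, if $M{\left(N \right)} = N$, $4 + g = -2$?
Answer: $- \frac{3}{3662} \approx -0.00081922$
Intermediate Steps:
$g = -6$ ($g = -4 - 2 = -6$)
$V = - \frac{167}{6}$ ($V = \frac{167}{-6} = 167 \left(- \frac{1}{6}\right) = - \frac{167}{6} \approx -27.833$)
$f = - \frac{3662}{3}$ ($f = 4 - \left(- \frac{167}{6}\right) \left(-44\right) = 4 - \frac{3674}{3} = - \frac{3662}{3} \approx -1220.7$)
$\frac{1}{f} = \frac{1}{- \frac{3662}{3}} = - \frac{3}{3662}$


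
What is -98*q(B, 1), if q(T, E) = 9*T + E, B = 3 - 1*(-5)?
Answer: -7154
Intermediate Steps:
B = 8 (B = 3 + 5 = 8)
q(T, E) = E + 9*T
-98*q(B, 1) = -98*(1 + 9*8) = -98*(1 + 72) = -98*73 = -7154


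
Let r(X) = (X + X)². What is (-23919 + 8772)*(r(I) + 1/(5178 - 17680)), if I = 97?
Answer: -7127046279837/12502 ≈ -5.7007e+8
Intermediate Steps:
r(X) = 4*X² (r(X) = (2*X)² = 4*X²)
(-23919 + 8772)*(r(I) + 1/(5178 - 17680)) = (-23919 + 8772)*(4*97² + 1/(5178 - 17680)) = -15147*(4*9409 + 1/(-12502)) = -15147*(37636 - 1/12502) = -15147*470525271/12502 = -7127046279837/12502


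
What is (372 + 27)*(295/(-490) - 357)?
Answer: -1997565/14 ≈ -1.4268e+5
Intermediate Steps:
(372 + 27)*(295/(-490) - 357) = 399*(295*(-1/490) - 357) = 399*(-59/98 - 357) = 399*(-35045/98) = -1997565/14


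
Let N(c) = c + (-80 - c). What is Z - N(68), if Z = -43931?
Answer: -43851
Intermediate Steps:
N(c) = -80
Z - N(68) = -43931 - 1*(-80) = -43931 + 80 = -43851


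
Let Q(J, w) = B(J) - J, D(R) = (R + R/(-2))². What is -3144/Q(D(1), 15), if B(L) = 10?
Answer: -4192/13 ≈ -322.46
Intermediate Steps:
D(R) = R²/4 (D(R) = (R + R*(-½))² = (R - R/2)² = (R/2)² = R²/4)
Q(J, w) = 10 - J
-3144/Q(D(1), 15) = -3144/(10 - 1²/4) = -3144/(10 - 1/4) = -3144/(10 - 1*¼) = -3144/(10 - ¼) = -3144/39/4 = -3144*4/39 = -4192/13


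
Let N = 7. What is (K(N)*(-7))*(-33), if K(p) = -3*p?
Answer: -4851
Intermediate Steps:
(K(N)*(-7))*(-33) = (-3*7*(-7))*(-33) = -21*(-7)*(-33) = 147*(-33) = -4851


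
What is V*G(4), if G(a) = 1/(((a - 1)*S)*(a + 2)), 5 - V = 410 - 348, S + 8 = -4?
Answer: 19/72 ≈ 0.26389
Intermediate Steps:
S = -12 (S = -8 - 4 = -12)
V = -57 (V = 5 - (410 - 348) = 5 - 1*62 = 5 - 62 = -57)
G(a) = 1/((2 + a)*(12 - 12*a)) (G(a) = 1/(((a - 1)*(-12))*(a + 2)) = 1/(((-1 + a)*(-12))*(2 + a)) = 1/((12 - 12*a)*(2 + a)) = 1/((2 + a)*(12 - 12*a)))
V*G(4) = -(-57)/(-24 + 12*4 + 12*4²) = -(-57)/(-24 + 48 + 12*16) = -(-57)/(-24 + 48 + 192) = -(-57)/216 = -57*(-1/216) = 19/72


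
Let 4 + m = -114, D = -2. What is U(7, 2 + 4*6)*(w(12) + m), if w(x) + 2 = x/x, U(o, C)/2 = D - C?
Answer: 6664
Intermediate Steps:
U(o, C) = -4 - 2*C (U(o, C) = 2*(-2 - C) = -4 - 2*C)
m = -118 (m = -4 - 114 = -118)
w(x) = -1 (w(x) = -2 + x/x = -2 + 1 = -1)
U(7, 2 + 4*6)*(w(12) + m) = (-4 - 2*(2 + 4*6))*(-1 - 118) = (-4 - 2*(2 + 24))*(-119) = (-4 - 2*26)*(-119) = (-4 - 52)*(-119) = -56*(-119) = 6664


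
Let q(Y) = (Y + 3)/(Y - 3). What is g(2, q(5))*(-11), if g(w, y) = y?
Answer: -44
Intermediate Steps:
q(Y) = (3 + Y)/(-3 + Y)
g(2, q(5))*(-11) = ((3 + 5)/(-3 + 5))*(-11) = (8/2)*(-11) = ((½)*8)*(-11) = 4*(-11) = -44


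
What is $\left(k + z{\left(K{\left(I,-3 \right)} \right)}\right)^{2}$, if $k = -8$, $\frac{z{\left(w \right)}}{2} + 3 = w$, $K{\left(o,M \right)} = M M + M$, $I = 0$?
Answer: $4$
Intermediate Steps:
$K{\left(o,M \right)} = M + M^{2}$ ($K{\left(o,M \right)} = M^{2} + M = M + M^{2}$)
$z{\left(w \right)} = -6 + 2 w$
$\left(k + z{\left(K{\left(I,-3 \right)} \right)}\right)^{2} = \left(-8 - \left(6 - 2 \left(- 3 \left(1 - 3\right)\right)\right)\right)^{2} = \left(-8 - \left(6 - 2 \left(\left(-3\right) \left(-2\right)\right)\right)\right)^{2} = \left(-8 + \left(-6 + 2 \cdot 6\right)\right)^{2} = \left(-8 + \left(-6 + 12\right)\right)^{2} = \left(-8 + 6\right)^{2} = \left(-2\right)^{2} = 4$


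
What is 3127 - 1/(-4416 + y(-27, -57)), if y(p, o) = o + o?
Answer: 14165311/4530 ≈ 3127.0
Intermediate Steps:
y(p, o) = 2*o
3127 - 1/(-4416 + y(-27, -57)) = 3127 - 1/(-4416 + 2*(-57)) = 3127 - 1/(-4416 - 114) = 3127 - 1/(-4530) = 3127 - 1*(-1/4530) = 3127 + 1/4530 = 14165311/4530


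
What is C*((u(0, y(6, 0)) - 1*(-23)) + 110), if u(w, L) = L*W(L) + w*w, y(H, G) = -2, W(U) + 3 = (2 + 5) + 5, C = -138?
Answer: -15870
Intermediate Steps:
W(U) = 9 (W(U) = -3 + ((2 + 5) + 5) = -3 + (7 + 5) = -3 + 12 = 9)
u(w, L) = w² + 9*L (u(w, L) = L*9 + w*w = 9*L + w² = w² + 9*L)
C*((u(0, y(6, 0)) - 1*(-23)) + 110) = -138*(((0² + 9*(-2)) - 1*(-23)) + 110) = -138*(((0 - 18) + 23) + 110) = -138*((-18 + 23) + 110) = -138*(5 + 110) = -138*115 = -15870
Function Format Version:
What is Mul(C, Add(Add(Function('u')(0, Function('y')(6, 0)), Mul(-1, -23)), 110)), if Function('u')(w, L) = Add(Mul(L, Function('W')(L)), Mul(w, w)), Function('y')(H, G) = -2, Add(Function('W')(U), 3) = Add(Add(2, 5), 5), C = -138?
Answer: -15870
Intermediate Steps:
Function('W')(U) = 9 (Function('W')(U) = Add(-3, Add(Add(2, 5), 5)) = Add(-3, Add(7, 5)) = Add(-3, 12) = 9)
Function('u')(w, L) = Add(Pow(w, 2), Mul(9, L)) (Function('u')(w, L) = Add(Mul(L, 9), Mul(w, w)) = Add(Mul(9, L), Pow(w, 2)) = Add(Pow(w, 2), Mul(9, L)))
Mul(C, Add(Add(Function('u')(0, Function('y')(6, 0)), Mul(-1, -23)), 110)) = Mul(-138, Add(Add(Add(Pow(0, 2), Mul(9, -2)), Mul(-1, -23)), 110)) = Mul(-138, Add(Add(Add(0, -18), 23), 110)) = Mul(-138, Add(Add(-18, 23), 110)) = Mul(-138, Add(5, 110)) = Mul(-138, 115) = -15870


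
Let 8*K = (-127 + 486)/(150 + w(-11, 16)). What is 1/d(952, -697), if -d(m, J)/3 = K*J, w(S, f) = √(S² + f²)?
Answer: 400/250223 + 8*√377/750669 ≈ 0.0018055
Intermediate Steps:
K = 359/(8*(150 + √377)) (K = ((-127 + 486)/(150 + √((-11)² + 16²)))/8 = (359/(150 + √(121 + 256)))/8 = (359/(150 + √377))/8 = 359/(8*(150 + √377)) ≈ 0.26488)
d(m, J) = -3*J*(26925/88492 - 359*√377/176984) (d(m, J) = -3*(26925/88492 - 359*√377/176984)*J = -3*J*(26925/88492 - 359*√377/176984))
1/d(952, -697) = 1/(-80775/88492*(-697) + (1077/176984)*(-697)*√377) = 1/(56300175/88492 - 750669*√377/176984)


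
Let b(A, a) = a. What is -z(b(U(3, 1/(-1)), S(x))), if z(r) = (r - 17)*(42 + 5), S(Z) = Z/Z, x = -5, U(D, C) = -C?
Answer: 752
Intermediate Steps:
S(Z) = 1
z(r) = -799 + 47*r (z(r) = (-17 + r)*47 = -799 + 47*r)
-z(b(U(3, 1/(-1)), S(x))) = -(-799 + 47*1) = -(-799 + 47) = -1*(-752) = 752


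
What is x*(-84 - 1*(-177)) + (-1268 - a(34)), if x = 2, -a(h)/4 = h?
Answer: -946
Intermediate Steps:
a(h) = -4*h
x*(-84 - 1*(-177)) + (-1268 - a(34)) = 2*(-84 - 1*(-177)) + (-1268 - (-4)*34) = 2*(-84 + 177) + (-1268 - 1*(-136)) = 2*93 + (-1268 + 136) = 186 - 1132 = -946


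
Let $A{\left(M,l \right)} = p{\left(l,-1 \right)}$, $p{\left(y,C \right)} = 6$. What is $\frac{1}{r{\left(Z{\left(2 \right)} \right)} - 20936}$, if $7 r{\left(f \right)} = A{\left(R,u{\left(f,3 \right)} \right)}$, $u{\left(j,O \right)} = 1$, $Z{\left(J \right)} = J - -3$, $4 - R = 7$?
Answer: $- \frac{7}{146546} \approx -4.7767 \cdot 10^{-5}$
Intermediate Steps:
$R = -3$ ($R = 4 - 7 = -3$)
$Z{\left(J \right)} = 3 + J$ ($Z{\left(J \right)} = J + 3 = 3 + J$)
$A{\left(M,l \right)} = 6$
$r{\left(f \right)} = \frac{6}{7}$ ($r{\left(f \right)} = \frac{1}{7} \cdot 6 = \frac{6}{7}$)
$\frac{1}{r{\left(Z{\left(2 \right)} \right)} - 20936} = \frac{1}{\frac{6}{7} - 20936} = \frac{1}{- \frac{146546}{7}} = - \frac{7}{146546}$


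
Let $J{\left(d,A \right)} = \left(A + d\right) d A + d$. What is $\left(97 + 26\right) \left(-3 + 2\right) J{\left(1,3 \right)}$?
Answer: $-1599$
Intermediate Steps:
$J{\left(d,A \right)} = d + A d \left(A + d\right)$ ($J{\left(d,A \right)} = d \left(A + d\right) A + d = A d \left(A + d\right) + d = d + A d \left(A + d\right)$)
$\left(97 + 26\right) \left(-3 + 2\right) J{\left(1,3 \right)} = \left(97 + 26\right) \left(-3 + 2\right) 1 \left(1 + 3^{2} + 3 \cdot 1\right) = 123 \left(- 1 \left(1 + 9 + 3\right)\right) = 123 \left(- 1 \cdot 13\right) = 123 \left(\left(-1\right) 13\right) = 123 \left(-13\right) = -1599$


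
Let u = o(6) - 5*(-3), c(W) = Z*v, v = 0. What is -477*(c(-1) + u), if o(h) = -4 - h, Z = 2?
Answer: -2385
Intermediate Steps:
c(W) = 0 (c(W) = 2*0 = 0)
u = 5 (u = (-4 - 1*6) - 5*(-3) = (-4 - 6) + 15 = -10 + 15 = 5)
-477*(c(-1) + u) = -477*(0 + 5) = -477*5 = -2385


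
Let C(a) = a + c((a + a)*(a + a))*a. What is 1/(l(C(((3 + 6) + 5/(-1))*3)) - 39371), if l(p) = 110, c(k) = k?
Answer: -1/39261 ≈ -2.5471e-5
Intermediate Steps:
C(a) = a + 4*a³ (C(a) = a + ((a + a)*(a + a))*a = a + ((2*a)*(2*a))*a = a + (4*a²)*a = a + 4*a³)
1/(l(C(((3 + 6) + 5/(-1))*3)) - 39371) = 1/(110 - 39371) = 1/(-39261) = -1/39261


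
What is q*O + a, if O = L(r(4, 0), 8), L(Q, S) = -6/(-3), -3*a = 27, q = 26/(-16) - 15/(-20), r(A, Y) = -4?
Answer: -43/4 ≈ -10.750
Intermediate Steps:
q = -7/8 (q = 26*(-1/16) - 15*(-1/20) = -13/8 + ¾ = -7/8 ≈ -0.87500)
a = -9 (a = -⅓*27 = -9)
L(Q, S) = 2 (L(Q, S) = -6*(-⅓) = 2)
O = 2
q*O + a = -7/8*2 - 9 = -7/4 - 9 = -43/4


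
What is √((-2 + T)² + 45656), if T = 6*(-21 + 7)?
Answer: 2*√13263 ≈ 230.33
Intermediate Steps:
T = -84 (T = 6*(-14) = -84)
√((-2 + T)² + 45656) = √((-2 - 84)² + 45656) = √((-86)² + 45656) = √(7396 + 45656) = √53052 = 2*√13263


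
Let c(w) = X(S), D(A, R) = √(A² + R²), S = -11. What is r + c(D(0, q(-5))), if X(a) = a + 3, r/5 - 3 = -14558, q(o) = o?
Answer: -72783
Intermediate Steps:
r = -72775 (r = 15 + 5*(-14558) = 15 - 72790 = -72775)
X(a) = 3 + a
c(w) = -8 (c(w) = 3 - 11 = -8)
r + c(D(0, q(-5))) = -72775 - 8 = -72783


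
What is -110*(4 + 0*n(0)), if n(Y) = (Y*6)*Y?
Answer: -440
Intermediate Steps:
n(Y) = 6*Y² (n(Y) = (6*Y)*Y = 6*Y²)
-110*(4 + 0*n(0)) = -110*(4 + 0*(6*0²)) = -110*(4 + 0*(6*0)) = -110*(4 + 0*0) = -110*(4 + 0) = -110*4 = -440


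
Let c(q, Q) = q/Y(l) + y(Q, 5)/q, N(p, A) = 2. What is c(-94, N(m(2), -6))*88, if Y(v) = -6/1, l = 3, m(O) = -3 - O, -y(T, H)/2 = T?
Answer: 194920/141 ≈ 1382.4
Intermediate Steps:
y(T, H) = -2*T
Y(v) = -6 (Y(v) = -6*1 = -6)
c(q, Q) = -q/6 - 2*Q/q (c(q, Q) = q/(-6) + (-2*Q)/q = q*(-1/6) - 2*Q/q = -q/6 - 2*Q/q)
c(-94, N(m(2), -6))*88 = (-1/6*(-94) - 2*2/(-94))*88 = (47/3 - 2*2*(-1/94))*88 = (47/3 + 2/47)*88 = (2215/141)*88 = 194920/141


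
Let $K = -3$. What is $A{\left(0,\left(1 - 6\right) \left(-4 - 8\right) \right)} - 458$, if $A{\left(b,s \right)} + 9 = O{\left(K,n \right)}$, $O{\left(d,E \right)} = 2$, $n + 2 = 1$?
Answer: $-465$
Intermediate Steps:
$n = -1$ ($n = -2 + 1 = -1$)
$A{\left(b,s \right)} = -7$ ($A{\left(b,s \right)} = -9 + 2 = -7$)
$A{\left(0,\left(1 - 6\right) \left(-4 - 8\right) \right)} - 458 = -7 - 458 = -465$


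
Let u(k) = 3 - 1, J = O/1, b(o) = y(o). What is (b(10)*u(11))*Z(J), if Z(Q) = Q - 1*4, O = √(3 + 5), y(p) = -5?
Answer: 40 - 20*√2 ≈ 11.716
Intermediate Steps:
O = 2*√2 (O = √8 = 2*√2 ≈ 2.8284)
b(o) = -5
J = 2*√2 (J = (2*√2)/1 = (2*√2)*1 = 2*√2 ≈ 2.8284)
u(k) = 2
Z(Q) = -4 + Q (Z(Q) = Q - 4 = -4 + Q)
(b(10)*u(11))*Z(J) = (-5*2)*(-4 + 2*√2) = -10*(-4 + 2*√2) = 40 - 20*√2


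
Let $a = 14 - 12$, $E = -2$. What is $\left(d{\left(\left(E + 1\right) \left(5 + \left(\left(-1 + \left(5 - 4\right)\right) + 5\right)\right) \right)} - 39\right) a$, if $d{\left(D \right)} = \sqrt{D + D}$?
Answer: $-78 + 4 i \sqrt{5} \approx -78.0 + 8.9443 i$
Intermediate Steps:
$a = 2$ ($a = 14 - 12 = 2$)
$d{\left(D \right)} = \sqrt{2} \sqrt{D}$ ($d{\left(D \right)} = \sqrt{2 D} = \sqrt{2} \sqrt{D}$)
$\left(d{\left(\left(E + 1\right) \left(5 + \left(\left(-1 + \left(5 - 4\right)\right) + 5\right)\right) \right)} - 39\right) a = \left(\sqrt{2} \sqrt{\left(-2 + 1\right) \left(5 + \left(\left(-1 + \left(5 - 4\right)\right) + 5\right)\right)} - 39\right) 2 = \left(\sqrt{2} \sqrt{- (5 + \left(\left(-1 + \left(5 - 4\right)\right) + 5\right))} - 39\right) 2 = \left(\sqrt{2} \sqrt{- (5 + \left(\left(-1 + 1\right) + 5\right))} - 39\right) 2 = \left(\sqrt{2} \sqrt{- (5 + \left(0 + 5\right))} - 39\right) 2 = \left(\sqrt{2} \sqrt{- (5 + 5)} - 39\right) 2 = \left(\sqrt{2} \sqrt{\left(-1\right) 10} - 39\right) 2 = \left(\sqrt{2} \sqrt{-10} - 39\right) 2 = \left(\sqrt{2} i \sqrt{10} - 39\right) 2 = \left(2 i \sqrt{5} - 39\right) 2 = \left(-39 + 2 i \sqrt{5}\right) 2 = -78 + 4 i \sqrt{5}$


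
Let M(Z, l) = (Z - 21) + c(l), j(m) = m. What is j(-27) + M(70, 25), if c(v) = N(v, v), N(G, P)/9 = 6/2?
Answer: 49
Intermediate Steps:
N(G, P) = 27 (N(G, P) = 9*(6/2) = 9*(6*(½)) = 9*3 = 27)
c(v) = 27
M(Z, l) = 6 + Z (M(Z, l) = (Z - 21) + 27 = (-21 + Z) + 27 = 6 + Z)
j(-27) + M(70, 25) = -27 + (6 + 70) = -27 + 76 = 49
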